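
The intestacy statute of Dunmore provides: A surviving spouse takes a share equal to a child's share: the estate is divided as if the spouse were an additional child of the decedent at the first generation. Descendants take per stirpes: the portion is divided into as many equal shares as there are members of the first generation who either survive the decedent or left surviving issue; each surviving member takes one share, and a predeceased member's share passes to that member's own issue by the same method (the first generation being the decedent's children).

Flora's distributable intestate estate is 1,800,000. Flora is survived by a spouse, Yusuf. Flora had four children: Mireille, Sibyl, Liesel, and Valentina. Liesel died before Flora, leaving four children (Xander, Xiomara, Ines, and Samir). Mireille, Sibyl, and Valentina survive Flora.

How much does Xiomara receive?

Xiomara receives 90,000.

The spouse counts as an additional share at the children's level, so there are 5 primary shares of 360,000. Yusuf takes one such share (360,000).
The children's combined portion (1,440,000) is divided into 4 shares of 360,000: Mireille, Sibyl, and Valentina each take 360,000; Liesel's 360,000 share passes to Liesel's issue.
Liesel's share (360,000) is divided into 4 shares of 90,000: Xander, Xiomara, Ines, and Samir each take 90,000.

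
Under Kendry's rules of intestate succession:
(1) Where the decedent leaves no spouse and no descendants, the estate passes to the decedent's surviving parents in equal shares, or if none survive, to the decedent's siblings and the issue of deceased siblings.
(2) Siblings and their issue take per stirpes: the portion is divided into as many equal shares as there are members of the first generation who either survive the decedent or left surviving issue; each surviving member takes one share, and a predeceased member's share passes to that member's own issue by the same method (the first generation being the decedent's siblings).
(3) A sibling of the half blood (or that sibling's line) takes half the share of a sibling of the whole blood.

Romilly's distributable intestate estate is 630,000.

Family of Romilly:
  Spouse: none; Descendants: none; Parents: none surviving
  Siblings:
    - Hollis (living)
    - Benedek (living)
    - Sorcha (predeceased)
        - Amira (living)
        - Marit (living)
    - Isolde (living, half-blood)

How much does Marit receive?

Marit receives 90,000.

The entire 630,000 passes to the siblings and their issue.
Counting each half-blood sibling's line as half a unit, there are 7/2 units in 630,000, so one unit is 180,000. Whole-blood lines (Hollis, Benedek, and Sorcha) take 180,000 each; half-blood lines (Isolde) take 90,000 each.
Sorcha's share (180,000) is divided into 2 shares of 90,000: Amira and Marit each take 90,000.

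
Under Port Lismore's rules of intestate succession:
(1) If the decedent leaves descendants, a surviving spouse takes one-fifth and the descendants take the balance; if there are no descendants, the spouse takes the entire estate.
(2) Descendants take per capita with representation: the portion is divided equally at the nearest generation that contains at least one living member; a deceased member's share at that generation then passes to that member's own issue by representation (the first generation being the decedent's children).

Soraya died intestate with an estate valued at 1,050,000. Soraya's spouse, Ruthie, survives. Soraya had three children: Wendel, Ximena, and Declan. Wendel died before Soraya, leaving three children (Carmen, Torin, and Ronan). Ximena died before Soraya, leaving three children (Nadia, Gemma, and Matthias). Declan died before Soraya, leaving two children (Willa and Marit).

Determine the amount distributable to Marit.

Marit receives 105,000.

Ruthie takes one-fifth of 1,050,000 = 210,000. The remaining 840,000 passes to the descendants.
No child survives, so the initial division is made at the grandchildren's generation.
The descendants' portion (840,000) is divided into 8 shares of 105,000: Carmen, Torin, Ronan, Nadia, Gemma, Matthias, Willa, and Marit each take 105,000.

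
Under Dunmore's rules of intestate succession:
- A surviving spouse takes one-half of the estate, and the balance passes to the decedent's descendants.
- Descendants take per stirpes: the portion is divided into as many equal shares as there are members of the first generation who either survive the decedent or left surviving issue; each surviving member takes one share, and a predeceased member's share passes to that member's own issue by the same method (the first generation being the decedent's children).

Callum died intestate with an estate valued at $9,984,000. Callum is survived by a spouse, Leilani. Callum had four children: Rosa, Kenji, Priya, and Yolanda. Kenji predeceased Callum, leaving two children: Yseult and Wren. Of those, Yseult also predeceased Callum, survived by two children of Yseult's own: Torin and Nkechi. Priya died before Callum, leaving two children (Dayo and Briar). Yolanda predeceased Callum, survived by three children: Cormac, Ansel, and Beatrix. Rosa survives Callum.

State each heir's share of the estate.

Leilani: $4,992,000; Rosa: $1,248,000; Torin: $312,000; Nkechi: $312,000; Wren: $624,000; Dayo: $624,000; Briar: $624,000; Cormac: $416,000; Ansel: $416,000; Beatrix: $416,000

Leilani takes one-half of $9,984,000 = $4,992,000. The remaining $4,992,000 passes to the descendants.
The descendants' portion ($4,992,000) is divided into 4 shares of $1,248,000: Rosa takes $1,248,000; Kenji's $1,248,000 share passes to Kenji's issue; Priya's $1,248,000 share passes to Priya's issue; Yolanda's $1,248,000 share passes to Yolanda's issue.
Kenji's share ($1,248,000) is divided into 2 shares of $624,000: Wren takes $624,000; Yseult's $624,000 share passes to Yseult's issue.
Yseult's share ($624,000) is divided into 2 shares of $312,000: Torin and Nkechi each take $312,000.
Priya's share ($1,248,000) is divided into 2 shares of $624,000: Dayo and Briar each take $624,000.
Yolanda's share ($1,248,000) is divided into 3 shares of $416,000: Cormac, Ansel, and Beatrix each take $416,000.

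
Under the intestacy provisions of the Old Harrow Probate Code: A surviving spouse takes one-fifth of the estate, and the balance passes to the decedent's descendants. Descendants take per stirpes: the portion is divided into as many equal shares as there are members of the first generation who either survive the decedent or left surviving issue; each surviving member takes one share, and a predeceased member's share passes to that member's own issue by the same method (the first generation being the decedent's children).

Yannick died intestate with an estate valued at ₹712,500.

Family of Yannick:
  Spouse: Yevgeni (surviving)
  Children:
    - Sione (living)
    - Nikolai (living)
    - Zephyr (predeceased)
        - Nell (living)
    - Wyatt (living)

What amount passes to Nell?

Nell receives ₹142,500.

Yevgeni takes one-fifth of ₹712,500 = ₹142,500. The remaining ₹570,000 passes to the descendants.
The descendants' portion (₹570,000) is divided into 4 shares of ₹142,500: Sione, Nikolai, and Wyatt each take ₹142,500; Zephyr's ₹142,500 share passes to Zephyr's issue.
Zephyr's share (₹142,500) passes entirely to Nell.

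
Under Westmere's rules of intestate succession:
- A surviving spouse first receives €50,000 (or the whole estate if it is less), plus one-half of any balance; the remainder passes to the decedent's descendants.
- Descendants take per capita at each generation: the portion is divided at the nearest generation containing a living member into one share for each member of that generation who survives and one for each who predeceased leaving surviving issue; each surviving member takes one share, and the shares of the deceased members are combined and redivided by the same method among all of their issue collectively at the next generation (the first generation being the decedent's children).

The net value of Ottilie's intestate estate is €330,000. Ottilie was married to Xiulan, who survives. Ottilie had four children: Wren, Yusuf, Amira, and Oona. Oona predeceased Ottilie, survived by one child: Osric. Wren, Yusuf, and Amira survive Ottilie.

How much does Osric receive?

Xiulan first takes €50,000, leaving a balance of €280,000. Xiulan then takes one-half of the balance (€140,000), for a total of €190,000. The remaining €140,000 passes to the descendants.
The descendants' portion (€140,000) is divided at the children's generation into 4 shares of €35,000. Wren, Yusuf, and Amira each take €35,000. The remaining share for the deceased Oona (€35,000) is carried to the next generation.
That pool (€35,000) passes entirely to Osric, the sole taker at the grandchildren's generation.

Osric receives €35,000.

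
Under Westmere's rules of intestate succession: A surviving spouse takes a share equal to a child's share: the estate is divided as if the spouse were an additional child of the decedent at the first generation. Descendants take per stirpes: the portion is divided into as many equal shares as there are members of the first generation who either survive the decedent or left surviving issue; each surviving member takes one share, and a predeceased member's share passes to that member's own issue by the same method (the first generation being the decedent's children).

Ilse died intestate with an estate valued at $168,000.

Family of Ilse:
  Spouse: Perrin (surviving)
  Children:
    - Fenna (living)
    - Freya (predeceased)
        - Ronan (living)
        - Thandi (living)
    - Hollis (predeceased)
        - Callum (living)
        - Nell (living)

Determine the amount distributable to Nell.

The spouse counts as an additional share at the children's level, so there are 4 primary shares of $42,000. Perrin takes one such share ($42,000).
The children's combined portion ($126,000) is divided into 3 shares of $42,000: Fenna takes $42,000; Freya's $42,000 share passes to Freya's issue; Hollis's $42,000 share passes to Hollis's issue.
Freya's share ($42,000) is divided into 2 shares of $21,000: Ronan and Thandi each take $21,000.
Hollis's share ($42,000) is divided into 2 shares of $21,000: Callum and Nell each take $21,000.

Nell receives $21,000.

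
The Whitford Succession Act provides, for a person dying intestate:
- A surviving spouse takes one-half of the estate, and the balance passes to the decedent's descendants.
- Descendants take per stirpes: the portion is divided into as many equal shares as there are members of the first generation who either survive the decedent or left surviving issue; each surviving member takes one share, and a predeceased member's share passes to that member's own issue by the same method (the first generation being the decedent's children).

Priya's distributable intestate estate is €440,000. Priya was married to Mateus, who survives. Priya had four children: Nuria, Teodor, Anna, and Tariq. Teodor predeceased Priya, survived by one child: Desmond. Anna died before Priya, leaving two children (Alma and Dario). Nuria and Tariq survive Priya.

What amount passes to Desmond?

Mateus takes one-half of €440,000 = €220,000. The remaining €220,000 passes to the descendants.
The descendants' portion (€220,000) is divided into 4 shares of €55,000: Nuria and Tariq each take €55,000; Teodor's €55,000 share passes to Teodor's issue; Anna's €55,000 share passes to Anna's issue.
Teodor's share (€55,000) passes entirely to Desmond.
Anna's share (€55,000) is divided into 2 shares of €27,500: Alma and Dario each take €27,500.

Desmond receives €55,000.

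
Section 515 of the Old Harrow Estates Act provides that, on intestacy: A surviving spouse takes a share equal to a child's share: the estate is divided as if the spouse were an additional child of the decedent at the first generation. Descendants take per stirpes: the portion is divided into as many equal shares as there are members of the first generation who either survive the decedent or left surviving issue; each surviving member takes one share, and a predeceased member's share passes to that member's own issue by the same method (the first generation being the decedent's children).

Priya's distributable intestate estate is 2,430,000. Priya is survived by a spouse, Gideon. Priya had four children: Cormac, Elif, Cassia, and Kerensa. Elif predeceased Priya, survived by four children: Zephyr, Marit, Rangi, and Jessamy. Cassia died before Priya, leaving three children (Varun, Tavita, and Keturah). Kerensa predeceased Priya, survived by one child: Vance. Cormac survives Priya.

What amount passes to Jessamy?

The spouse counts as an additional share at the children's level, so there are 5 primary shares of 486,000. Gideon takes one such share (486,000).
The children's combined portion (1,944,000) is divided into 4 shares of 486,000: Cormac takes 486,000; Elif's 486,000 share passes to Elif's issue; Cassia's 486,000 share passes to Cassia's issue; Kerensa's 486,000 share passes to Kerensa's issue.
Elif's share (486,000) is divided into 4 shares of 121,500: Zephyr, Marit, Rangi, and Jessamy each take 121,500.
Cassia's share (486,000) is divided into 3 shares of 162,000: Varun, Tavita, and Keturah each take 162,000.
Kerensa's share (486,000) passes entirely to Vance.

Jessamy receives 121,500.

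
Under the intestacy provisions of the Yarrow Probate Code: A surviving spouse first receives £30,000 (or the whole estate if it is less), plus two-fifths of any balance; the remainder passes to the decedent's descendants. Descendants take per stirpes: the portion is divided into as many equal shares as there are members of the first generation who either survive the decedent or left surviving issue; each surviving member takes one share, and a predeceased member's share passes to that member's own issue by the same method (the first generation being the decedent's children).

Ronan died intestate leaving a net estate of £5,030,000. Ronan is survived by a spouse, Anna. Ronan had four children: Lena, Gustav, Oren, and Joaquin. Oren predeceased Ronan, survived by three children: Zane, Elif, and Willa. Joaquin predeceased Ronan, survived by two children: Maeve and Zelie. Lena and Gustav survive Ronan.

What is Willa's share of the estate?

Anna first takes £30,000, leaving a balance of £5,000,000. Anna then takes two-fifths of the balance (£2,000,000), for a total of £2,030,000. The remaining £3,000,000 passes to the descendants.
The descendants' portion (£3,000,000) is divided into 4 shares of £750,000: Lena and Gustav each take £750,000; Oren's £750,000 share passes to Oren's issue; Joaquin's £750,000 share passes to Joaquin's issue.
Oren's share (£750,000) is divided into 3 shares of £250,000: Zane, Elif, and Willa each take £250,000.
Joaquin's share (£750,000) is divided into 2 shares of £375,000: Maeve and Zelie each take £375,000.

Willa receives £250,000.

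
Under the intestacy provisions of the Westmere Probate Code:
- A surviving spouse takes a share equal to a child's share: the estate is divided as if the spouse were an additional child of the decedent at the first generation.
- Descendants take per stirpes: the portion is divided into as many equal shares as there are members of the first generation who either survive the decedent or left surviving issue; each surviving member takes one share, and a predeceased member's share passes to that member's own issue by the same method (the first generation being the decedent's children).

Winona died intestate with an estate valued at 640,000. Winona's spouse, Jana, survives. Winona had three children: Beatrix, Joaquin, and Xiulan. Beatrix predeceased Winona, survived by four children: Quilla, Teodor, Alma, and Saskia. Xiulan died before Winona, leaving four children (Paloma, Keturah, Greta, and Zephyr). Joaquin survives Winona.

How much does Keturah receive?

The spouse counts as an additional share at the children's level, so there are 4 primary shares of 160,000. Jana takes one such share (160,000).
The children's combined portion (480,000) is divided into 3 shares of 160,000: Joaquin takes 160,000; Beatrix's 160,000 share passes to Beatrix's issue; Xiulan's 160,000 share passes to Xiulan's issue.
Beatrix's share (160,000) is divided into 4 shares of 40,000: Quilla, Teodor, Alma, and Saskia each take 40,000.
Xiulan's share (160,000) is divided into 4 shares of 40,000: Paloma, Keturah, Greta, and Zephyr each take 40,000.

Keturah receives 40,000.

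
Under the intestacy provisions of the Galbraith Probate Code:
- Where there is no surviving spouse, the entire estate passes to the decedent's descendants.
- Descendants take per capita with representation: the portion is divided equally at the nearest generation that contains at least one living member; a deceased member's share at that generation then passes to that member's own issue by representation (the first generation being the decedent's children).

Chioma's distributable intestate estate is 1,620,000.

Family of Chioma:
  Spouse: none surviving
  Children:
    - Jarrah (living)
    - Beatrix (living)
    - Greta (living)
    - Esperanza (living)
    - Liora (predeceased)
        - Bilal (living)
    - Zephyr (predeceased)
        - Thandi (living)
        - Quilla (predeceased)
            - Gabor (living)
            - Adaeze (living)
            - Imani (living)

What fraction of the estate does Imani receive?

The entire 1,620,000 passes to the descendants.
That amount (1,620,000) is divided into 6 shares of 270,000: Jarrah, Beatrix, Greta, and Esperanza each take 270,000; Liora's 270,000 share passes to Liora's issue; Zephyr's 270,000 share passes to Zephyr's issue.
Liora's share (270,000) passes entirely to Bilal.
Zephyr's share (270,000) is divided into 2 shares of 135,000: Thandi takes 135,000; Quilla's 135,000 share passes to Quilla's issue.
Quilla's share (135,000) is divided into 3 shares of 45,000: Gabor, Adaeze, and Imani each take 45,000.

Imani receives 1/36 of the estate.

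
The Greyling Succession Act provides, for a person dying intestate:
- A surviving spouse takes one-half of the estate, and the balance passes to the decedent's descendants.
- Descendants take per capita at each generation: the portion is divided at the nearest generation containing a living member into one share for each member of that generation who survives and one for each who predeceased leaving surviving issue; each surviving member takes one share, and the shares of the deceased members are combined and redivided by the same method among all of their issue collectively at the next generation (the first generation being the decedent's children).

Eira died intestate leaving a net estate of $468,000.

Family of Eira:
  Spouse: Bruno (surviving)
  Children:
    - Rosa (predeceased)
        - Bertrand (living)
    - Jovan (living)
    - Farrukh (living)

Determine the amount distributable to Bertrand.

Bruno takes one-half of $468,000 = $234,000. The remaining $234,000 passes to the descendants.
The descendants' portion ($234,000) is divided at the children's generation into 3 shares of $78,000. Jovan and Farrukh each take $78,000. The remaining share for the deceased Rosa ($78,000) is carried to the next generation.
That pool ($78,000) passes entirely to Bertrand, the sole taker at the grandchildren's generation.

Bertrand receives $78,000.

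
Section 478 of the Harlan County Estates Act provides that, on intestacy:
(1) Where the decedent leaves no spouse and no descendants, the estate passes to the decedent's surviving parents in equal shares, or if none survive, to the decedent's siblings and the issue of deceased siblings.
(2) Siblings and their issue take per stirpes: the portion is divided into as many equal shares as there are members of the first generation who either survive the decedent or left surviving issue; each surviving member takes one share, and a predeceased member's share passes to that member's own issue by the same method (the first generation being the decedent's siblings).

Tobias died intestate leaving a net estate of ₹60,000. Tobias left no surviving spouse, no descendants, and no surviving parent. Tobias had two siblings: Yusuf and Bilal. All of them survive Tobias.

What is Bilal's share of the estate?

Bilal receives ₹30,000.

The entire ₹60,000 passes to the siblings and their issue.
That amount (₹60,000) is divided into 2 shares of ₹30,000: Yusuf and Bilal each take ₹30,000.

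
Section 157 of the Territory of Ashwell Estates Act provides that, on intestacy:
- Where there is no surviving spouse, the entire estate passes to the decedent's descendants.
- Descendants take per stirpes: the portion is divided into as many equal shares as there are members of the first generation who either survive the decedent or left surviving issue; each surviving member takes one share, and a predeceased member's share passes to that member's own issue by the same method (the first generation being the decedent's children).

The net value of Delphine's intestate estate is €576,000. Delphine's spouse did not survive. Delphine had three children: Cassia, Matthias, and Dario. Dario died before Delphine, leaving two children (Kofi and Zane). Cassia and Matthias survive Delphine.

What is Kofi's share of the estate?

The entire €576,000 passes to the descendants.
That amount (€576,000) is divided into 3 shares of €192,000: Cassia and Matthias each take €192,000; Dario's €192,000 share passes to Dario's issue.
Dario's share (€192,000) is divided into 2 shares of €96,000: Kofi and Zane each take €96,000.

Kofi receives €96,000.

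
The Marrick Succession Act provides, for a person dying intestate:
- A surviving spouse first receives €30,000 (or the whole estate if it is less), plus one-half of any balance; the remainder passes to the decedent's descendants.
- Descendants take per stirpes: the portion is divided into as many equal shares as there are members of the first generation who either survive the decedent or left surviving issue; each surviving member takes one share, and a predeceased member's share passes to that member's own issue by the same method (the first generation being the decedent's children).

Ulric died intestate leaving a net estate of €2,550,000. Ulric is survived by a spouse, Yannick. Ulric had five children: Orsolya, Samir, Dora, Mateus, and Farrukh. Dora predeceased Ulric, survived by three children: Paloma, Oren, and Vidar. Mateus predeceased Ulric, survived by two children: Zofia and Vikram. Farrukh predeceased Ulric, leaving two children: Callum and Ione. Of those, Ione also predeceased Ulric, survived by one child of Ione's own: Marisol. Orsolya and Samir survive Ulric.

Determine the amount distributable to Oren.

Oren receives €84,000.

Yannick first takes €30,000, leaving a balance of €2,520,000. Yannick then takes one-half of the balance (€1,260,000), for a total of €1,290,000. The remaining €1,260,000 passes to the descendants.
The descendants' portion (€1,260,000) is divided into 5 shares of €252,000: Orsolya and Samir each take €252,000; Dora's €252,000 share passes to Dora's issue; Mateus's €252,000 share passes to Mateus's issue; Farrukh's €252,000 share passes to Farrukh's issue.
Dora's share (€252,000) is divided into 3 shares of €84,000: Paloma, Oren, and Vidar each take €84,000.
Mateus's share (€252,000) is divided into 2 shares of €126,000: Zofia and Vikram each take €126,000.
Farrukh's share (€252,000) is divided into 2 shares of €126,000: Callum takes €126,000; Ione's €126,000 share passes to Ione's issue.
Ione's share (€126,000) passes entirely to Marisol.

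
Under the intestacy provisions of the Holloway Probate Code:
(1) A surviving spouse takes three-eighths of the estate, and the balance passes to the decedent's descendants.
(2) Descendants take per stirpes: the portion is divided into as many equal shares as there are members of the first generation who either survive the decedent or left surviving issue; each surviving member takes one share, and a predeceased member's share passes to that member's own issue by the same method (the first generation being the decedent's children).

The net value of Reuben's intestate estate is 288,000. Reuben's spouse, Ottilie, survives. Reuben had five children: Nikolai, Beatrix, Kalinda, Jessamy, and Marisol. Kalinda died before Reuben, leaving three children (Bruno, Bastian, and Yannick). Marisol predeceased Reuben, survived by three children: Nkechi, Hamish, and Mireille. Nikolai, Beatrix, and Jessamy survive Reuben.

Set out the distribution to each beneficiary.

Ottilie takes three-eighths of 288,000 = 108,000. The remaining 180,000 passes to the descendants.
The descendants' portion (180,000) is divided into 5 shares of 36,000: Nikolai, Beatrix, and Jessamy each take 36,000; Kalinda's 36,000 share passes to Kalinda's issue; Marisol's 36,000 share passes to Marisol's issue.
Kalinda's share (36,000) is divided into 3 shares of 12,000: Bruno, Bastian, and Yannick each take 12,000.
Marisol's share (36,000) is divided into 3 shares of 12,000: Nkechi, Hamish, and Mireille each take 12,000.

Ottilie: 108,000; Nikolai: 36,000; Beatrix: 36,000; Bruno: 12,000; Bastian: 12,000; Yannick: 12,000; Jessamy: 36,000; Nkechi: 12,000; Hamish: 12,000; Mireille: 12,000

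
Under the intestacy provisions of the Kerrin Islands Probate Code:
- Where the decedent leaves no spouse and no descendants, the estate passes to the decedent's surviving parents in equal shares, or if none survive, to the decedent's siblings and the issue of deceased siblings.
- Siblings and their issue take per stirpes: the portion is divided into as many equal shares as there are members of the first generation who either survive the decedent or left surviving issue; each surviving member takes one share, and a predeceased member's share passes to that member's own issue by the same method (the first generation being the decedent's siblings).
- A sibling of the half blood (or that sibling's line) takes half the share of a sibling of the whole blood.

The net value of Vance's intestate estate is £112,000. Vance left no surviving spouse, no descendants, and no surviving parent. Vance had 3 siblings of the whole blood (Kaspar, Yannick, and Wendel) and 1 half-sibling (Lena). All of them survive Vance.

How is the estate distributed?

The entire £112,000 passes to the siblings and their issue.
Counting each half-blood sibling's line as half a unit, there are 7/2 units in £112,000, so one unit is £32,000. Whole-blood lines (Kaspar, Yannick, and Wendel) take £32,000 each; half-blood lines (Lena) take £16,000 each.

Kaspar: £32,000; Yannick: £32,000; Wendel: £32,000; Lena: £16,000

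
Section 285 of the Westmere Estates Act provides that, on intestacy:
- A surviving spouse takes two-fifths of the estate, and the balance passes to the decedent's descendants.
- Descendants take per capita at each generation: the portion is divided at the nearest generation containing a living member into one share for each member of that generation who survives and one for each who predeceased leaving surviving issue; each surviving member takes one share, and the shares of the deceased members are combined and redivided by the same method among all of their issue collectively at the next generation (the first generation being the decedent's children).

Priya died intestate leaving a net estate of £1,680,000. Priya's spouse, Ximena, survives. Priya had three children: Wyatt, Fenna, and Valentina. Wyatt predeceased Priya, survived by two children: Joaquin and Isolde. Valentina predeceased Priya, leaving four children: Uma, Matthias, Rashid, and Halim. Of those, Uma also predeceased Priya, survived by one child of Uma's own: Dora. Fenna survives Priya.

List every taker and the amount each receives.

Ximena: £672,000; Joaquin: £112,000; Isolde: £112,000; Fenna: £336,000; Dora: £112,000; Matthias: £112,000; Rashid: £112,000; Halim: £112,000

Ximena takes two-fifths of £1,680,000 = £672,000. The remaining £1,008,000 passes to the descendants.
The descendants' portion (£1,008,000) is divided at the children's generation into 3 shares of £336,000. Fenna takes £336,000. The 2 shares of the deceased (Wyatt and Valentina) are combined into a pool of £672,000.
That pool (£672,000) is divided at the grandchildren's generation into 6 shares of £112,000. Joaquin, Isolde, Matthias, Rashid, and Halim each take £112,000. The remaining share for the deceased Uma (£112,000) is carried to the next generation.
That pool (£112,000) passes entirely to Dora, the sole taker at the great-grandchildren's generation.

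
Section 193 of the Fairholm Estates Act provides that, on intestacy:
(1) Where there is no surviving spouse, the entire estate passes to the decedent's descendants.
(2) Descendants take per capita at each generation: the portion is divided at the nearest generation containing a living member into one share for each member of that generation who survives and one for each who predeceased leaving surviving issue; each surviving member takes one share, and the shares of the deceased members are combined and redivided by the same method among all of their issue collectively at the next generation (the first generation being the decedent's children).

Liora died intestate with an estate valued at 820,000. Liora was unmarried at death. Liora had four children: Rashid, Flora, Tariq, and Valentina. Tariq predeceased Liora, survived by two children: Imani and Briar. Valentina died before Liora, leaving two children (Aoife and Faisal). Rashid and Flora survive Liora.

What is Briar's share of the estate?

Briar receives 102,500.

The entire 820,000 passes to the descendants.
That amount (820,000) is divided at the children's generation into 4 shares of 205,000. Rashid and Flora each take 205,000. The 2 shares of the deceased (Tariq and Valentina) are combined into a pool of 410,000.
That pool (410,000) is divided at the grandchildren's generation equally among Imani, Briar, Aoife, and Faisal: 102,500 each.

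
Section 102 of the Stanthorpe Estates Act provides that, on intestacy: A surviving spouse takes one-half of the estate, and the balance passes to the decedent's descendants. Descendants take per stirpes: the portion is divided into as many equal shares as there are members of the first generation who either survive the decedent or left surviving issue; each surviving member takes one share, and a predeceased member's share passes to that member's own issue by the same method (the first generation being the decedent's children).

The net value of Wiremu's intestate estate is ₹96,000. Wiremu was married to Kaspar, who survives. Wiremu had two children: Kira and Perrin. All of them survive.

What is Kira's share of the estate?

Kira receives ₹24,000.

Kaspar takes one-half of ₹96,000 = ₹48,000. The remaining ₹48,000 passes to the descendants.
The descendants' portion (₹48,000) is divided into 2 shares of ₹24,000: Kira and Perrin each take ₹24,000.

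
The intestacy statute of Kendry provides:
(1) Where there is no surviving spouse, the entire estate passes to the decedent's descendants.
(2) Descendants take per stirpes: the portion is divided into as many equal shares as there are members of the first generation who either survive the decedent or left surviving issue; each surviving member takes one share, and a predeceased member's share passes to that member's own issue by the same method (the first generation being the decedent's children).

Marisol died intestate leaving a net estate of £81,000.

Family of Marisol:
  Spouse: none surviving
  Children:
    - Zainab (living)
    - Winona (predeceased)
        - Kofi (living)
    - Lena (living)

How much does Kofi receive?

The entire £81,000 passes to the descendants.
That amount (£81,000) is divided into 3 shares of £27,000: Zainab and Lena each take £27,000; Winona's £27,000 share passes to Winona's issue.
Winona's share (£27,000) passes entirely to Kofi.

Kofi receives £27,000.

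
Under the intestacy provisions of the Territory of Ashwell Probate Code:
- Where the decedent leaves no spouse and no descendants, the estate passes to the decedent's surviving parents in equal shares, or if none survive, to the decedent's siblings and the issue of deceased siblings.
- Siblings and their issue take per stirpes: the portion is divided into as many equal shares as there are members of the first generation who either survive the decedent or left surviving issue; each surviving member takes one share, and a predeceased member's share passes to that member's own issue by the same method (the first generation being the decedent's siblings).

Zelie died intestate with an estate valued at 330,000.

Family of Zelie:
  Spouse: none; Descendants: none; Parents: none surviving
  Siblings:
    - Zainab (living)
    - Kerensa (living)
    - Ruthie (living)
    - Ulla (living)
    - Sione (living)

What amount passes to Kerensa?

The entire 330,000 passes to the siblings and their issue.
That amount (330,000) is divided into 5 shares of 66,000: Zainab, Kerensa, Ruthie, Ulla, and Sione each take 66,000.

Kerensa receives 66,000.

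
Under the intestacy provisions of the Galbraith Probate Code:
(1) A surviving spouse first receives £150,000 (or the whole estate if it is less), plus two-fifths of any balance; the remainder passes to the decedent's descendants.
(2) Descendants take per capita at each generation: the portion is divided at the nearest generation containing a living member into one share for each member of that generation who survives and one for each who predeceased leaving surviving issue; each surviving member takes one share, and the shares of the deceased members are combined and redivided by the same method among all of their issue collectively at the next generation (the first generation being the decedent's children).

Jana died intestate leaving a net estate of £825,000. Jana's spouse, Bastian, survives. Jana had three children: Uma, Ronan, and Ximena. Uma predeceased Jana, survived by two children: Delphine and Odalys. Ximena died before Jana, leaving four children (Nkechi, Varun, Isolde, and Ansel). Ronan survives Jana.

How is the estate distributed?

Bastian first takes £150,000, leaving a balance of £675,000. Bastian then takes two-fifths of the balance (£270,000), for a total of £420,000. The remaining £405,000 passes to the descendants.
The descendants' portion (£405,000) is divided at the children's generation into 3 shares of £135,000. Ronan takes £135,000. The 2 shares of the deceased (Uma and Ximena) are combined into a pool of £270,000.
That pool (£270,000) is divided at the grandchildren's generation equally among Delphine, Odalys, Nkechi, Varun, Isolde, and Ansel: £45,000 each.

Bastian: £420,000; Delphine: £45,000; Odalys: £45,000; Ronan: £135,000; Nkechi: £45,000; Varun: £45,000; Isolde: £45,000; Ansel: £45,000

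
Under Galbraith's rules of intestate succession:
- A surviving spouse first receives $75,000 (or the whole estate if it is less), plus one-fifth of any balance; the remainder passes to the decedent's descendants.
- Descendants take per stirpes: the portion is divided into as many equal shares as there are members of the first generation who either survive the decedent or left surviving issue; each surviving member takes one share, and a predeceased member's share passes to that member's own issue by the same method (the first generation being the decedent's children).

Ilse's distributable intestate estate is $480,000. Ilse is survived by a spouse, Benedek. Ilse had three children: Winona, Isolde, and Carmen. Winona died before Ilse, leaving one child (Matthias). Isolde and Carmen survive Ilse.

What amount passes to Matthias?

Matthias receives $108,000.

Benedek first takes $75,000, leaving a balance of $405,000. Benedek then takes one-fifth of the balance ($81,000), for a total of $156,000. The remaining $324,000 passes to the descendants.
The descendants' portion ($324,000) is divided into 3 shares of $108,000: Isolde and Carmen each take $108,000; Winona's $108,000 share passes to Winona's issue.
Winona's share ($108,000) passes entirely to Matthias.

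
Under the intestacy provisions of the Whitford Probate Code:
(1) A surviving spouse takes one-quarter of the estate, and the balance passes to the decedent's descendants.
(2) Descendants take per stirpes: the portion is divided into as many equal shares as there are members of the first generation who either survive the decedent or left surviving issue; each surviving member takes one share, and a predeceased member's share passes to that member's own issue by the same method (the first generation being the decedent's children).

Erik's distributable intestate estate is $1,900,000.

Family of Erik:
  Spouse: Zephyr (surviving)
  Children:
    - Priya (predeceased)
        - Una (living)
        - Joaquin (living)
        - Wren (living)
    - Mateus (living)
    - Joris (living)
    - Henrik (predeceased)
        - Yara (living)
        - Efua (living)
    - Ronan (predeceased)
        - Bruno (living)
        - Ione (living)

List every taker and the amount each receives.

Zephyr takes one-quarter of $1,900,000 = $475,000. The remaining $1,425,000 passes to the descendants.
The descendants' portion ($1,425,000) is divided into 5 shares of $285,000: Mateus and Joris each take $285,000; Priya's $285,000 share passes to Priya's issue; Henrik's $285,000 share passes to Henrik's issue; Ronan's $285,000 share passes to Ronan's issue.
Priya's share ($285,000) is divided into 3 shares of $95,000: Una, Joaquin, and Wren each take $95,000.
Henrik's share ($285,000) is divided into 2 shares of $142,500: Yara and Efua each take $142,500.
Ronan's share ($285,000) is divided into 2 shares of $142,500: Bruno and Ione each take $142,500.

Zephyr: $475,000; Una: $95,000; Joaquin: $95,000; Wren: $95,000; Mateus: $285,000; Joris: $285,000; Yara: $142,500; Efua: $142,500; Bruno: $142,500; Ione: $142,500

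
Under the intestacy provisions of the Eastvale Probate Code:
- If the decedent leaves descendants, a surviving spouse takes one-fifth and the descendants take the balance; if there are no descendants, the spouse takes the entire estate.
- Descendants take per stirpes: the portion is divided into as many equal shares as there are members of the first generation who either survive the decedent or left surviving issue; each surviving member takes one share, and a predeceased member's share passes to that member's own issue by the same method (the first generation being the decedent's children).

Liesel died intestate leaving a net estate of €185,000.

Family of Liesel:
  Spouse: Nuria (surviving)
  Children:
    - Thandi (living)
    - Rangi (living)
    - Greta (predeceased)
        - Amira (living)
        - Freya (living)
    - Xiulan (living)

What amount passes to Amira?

Amira receives €18,500.

Nuria takes one-fifth of €185,000 = €37,000. The remaining €148,000 passes to the descendants.
The descendants' portion (€148,000) is divided into 4 shares of €37,000: Thandi, Rangi, and Xiulan each take €37,000; Greta's €37,000 share passes to Greta's issue.
Greta's share (€37,000) is divided into 2 shares of €18,500: Amira and Freya each take €18,500.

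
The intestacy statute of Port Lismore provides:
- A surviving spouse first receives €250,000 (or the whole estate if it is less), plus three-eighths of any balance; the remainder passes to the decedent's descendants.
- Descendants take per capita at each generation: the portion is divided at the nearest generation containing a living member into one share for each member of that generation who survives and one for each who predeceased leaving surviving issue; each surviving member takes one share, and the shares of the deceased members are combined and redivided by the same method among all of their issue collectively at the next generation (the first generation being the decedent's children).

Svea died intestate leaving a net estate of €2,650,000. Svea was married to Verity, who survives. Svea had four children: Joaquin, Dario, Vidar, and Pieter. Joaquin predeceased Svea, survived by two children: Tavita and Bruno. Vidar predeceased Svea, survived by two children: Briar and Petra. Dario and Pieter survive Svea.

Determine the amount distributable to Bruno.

Bruno receives €187,500.

Verity first takes €250,000, leaving a balance of €2,400,000. Verity then takes three-eighths of the balance (€900,000), for a total of €1,150,000. The remaining €1,500,000 passes to the descendants.
The descendants' portion (€1,500,000) is divided at the children's generation into 4 shares of €375,000. Dario and Pieter each take €375,000. The 2 shares of the deceased (Joaquin and Vidar) are combined into a pool of €750,000.
That pool (€750,000) is divided at the grandchildren's generation equally among Tavita, Bruno, Briar, and Petra: €187,500 each.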